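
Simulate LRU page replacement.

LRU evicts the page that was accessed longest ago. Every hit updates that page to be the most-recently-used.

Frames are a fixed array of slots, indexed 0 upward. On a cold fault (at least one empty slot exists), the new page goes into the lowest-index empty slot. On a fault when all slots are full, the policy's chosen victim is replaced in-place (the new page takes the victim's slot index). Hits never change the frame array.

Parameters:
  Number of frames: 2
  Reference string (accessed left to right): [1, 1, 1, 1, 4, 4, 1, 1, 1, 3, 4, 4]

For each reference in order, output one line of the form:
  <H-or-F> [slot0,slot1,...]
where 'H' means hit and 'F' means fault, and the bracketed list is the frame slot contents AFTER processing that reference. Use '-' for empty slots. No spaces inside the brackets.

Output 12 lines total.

F [1,-]
H [1,-]
H [1,-]
H [1,-]
F [1,4]
H [1,4]
H [1,4]
H [1,4]
H [1,4]
F [1,3]
F [4,3]
H [4,3]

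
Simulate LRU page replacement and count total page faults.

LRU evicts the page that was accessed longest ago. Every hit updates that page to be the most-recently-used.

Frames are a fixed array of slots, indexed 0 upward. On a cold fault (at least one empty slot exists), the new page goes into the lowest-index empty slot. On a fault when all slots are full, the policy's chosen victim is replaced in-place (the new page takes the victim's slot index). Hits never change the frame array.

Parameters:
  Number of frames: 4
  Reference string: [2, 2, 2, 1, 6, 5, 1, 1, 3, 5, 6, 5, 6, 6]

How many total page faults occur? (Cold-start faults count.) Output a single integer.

Answer: 5

Derivation:
Step 0: ref 2 → FAULT, frames=[2,-,-,-]
Step 1: ref 2 → HIT, frames=[2,-,-,-]
Step 2: ref 2 → HIT, frames=[2,-,-,-]
Step 3: ref 1 → FAULT, frames=[2,1,-,-]
Step 4: ref 6 → FAULT, frames=[2,1,6,-]
Step 5: ref 5 → FAULT, frames=[2,1,6,5]
Step 6: ref 1 → HIT, frames=[2,1,6,5]
Step 7: ref 1 → HIT, frames=[2,1,6,5]
Step 8: ref 3 → FAULT (evict 2), frames=[3,1,6,5]
Step 9: ref 5 → HIT, frames=[3,1,6,5]
Step 10: ref 6 → HIT, frames=[3,1,6,5]
Step 11: ref 5 → HIT, frames=[3,1,6,5]
Step 12: ref 6 → HIT, frames=[3,1,6,5]
Step 13: ref 6 → HIT, frames=[3,1,6,5]
Total faults: 5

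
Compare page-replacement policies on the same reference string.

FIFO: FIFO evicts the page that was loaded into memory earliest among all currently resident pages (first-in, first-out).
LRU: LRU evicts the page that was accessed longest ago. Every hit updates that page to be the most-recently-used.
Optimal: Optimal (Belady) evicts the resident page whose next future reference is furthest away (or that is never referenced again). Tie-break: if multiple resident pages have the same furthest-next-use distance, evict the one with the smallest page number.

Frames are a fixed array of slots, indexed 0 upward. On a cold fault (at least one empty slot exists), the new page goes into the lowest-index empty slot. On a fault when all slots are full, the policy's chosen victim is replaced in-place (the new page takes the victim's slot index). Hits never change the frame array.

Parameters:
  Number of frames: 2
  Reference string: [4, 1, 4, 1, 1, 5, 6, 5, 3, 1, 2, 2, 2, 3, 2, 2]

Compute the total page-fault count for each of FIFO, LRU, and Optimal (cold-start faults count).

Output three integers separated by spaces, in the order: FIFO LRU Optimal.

--- FIFO ---
  step 0: ref 4 -> FAULT, frames=[4,-] (faults so far: 1)
  step 1: ref 1 -> FAULT, frames=[4,1] (faults so far: 2)
  step 2: ref 4 -> HIT, frames=[4,1] (faults so far: 2)
  step 3: ref 1 -> HIT, frames=[4,1] (faults so far: 2)
  step 4: ref 1 -> HIT, frames=[4,1] (faults so far: 2)
  step 5: ref 5 -> FAULT, evict 4, frames=[5,1] (faults so far: 3)
  step 6: ref 6 -> FAULT, evict 1, frames=[5,6] (faults so far: 4)
  step 7: ref 5 -> HIT, frames=[5,6] (faults so far: 4)
  step 8: ref 3 -> FAULT, evict 5, frames=[3,6] (faults so far: 5)
  step 9: ref 1 -> FAULT, evict 6, frames=[3,1] (faults so far: 6)
  step 10: ref 2 -> FAULT, evict 3, frames=[2,1] (faults so far: 7)
  step 11: ref 2 -> HIT, frames=[2,1] (faults so far: 7)
  step 12: ref 2 -> HIT, frames=[2,1] (faults so far: 7)
  step 13: ref 3 -> FAULT, evict 1, frames=[2,3] (faults so far: 8)
  step 14: ref 2 -> HIT, frames=[2,3] (faults so far: 8)
  step 15: ref 2 -> HIT, frames=[2,3] (faults so far: 8)
  FIFO total faults: 8
--- LRU ---
  step 0: ref 4 -> FAULT, frames=[4,-] (faults so far: 1)
  step 1: ref 1 -> FAULT, frames=[4,1] (faults so far: 2)
  step 2: ref 4 -> HIT, frames=[4,1] (faults so far: 2)
  step 3: ref 1 -> HIT, frames=[4,1] (faults so far: 2)
  step 4: ref 1 -> HIT, frames=[4,1] (faults so far: 2)
  step 5: ref 5 -> FAULT, evict 4, frames=[5,1] (faults so far: 3)
  step 6: ref 6 -> FAULT, evict 1, frames=[5,6] (faults so far: 4)
  step 7: ref 5 -> HIT, frames=[5,6] (faults so far: 4)
  step 8: ref 3 -> FAULT, evict 6, frames=[5,3] (faults so far: 5)
  step 9: ref 1 -> FAULT, evict 5, frames=[1,3] (faults so far: 6)
  step 10: ref 2 -> FAULT, evict 3, frames=[1,2] (faults so far: 7)
  step 11: ref 2 -> HIT, frames=[1,2] (faults so far: 7)
  step 12: ref 2 -> HIT, frames=[1,2] (faults so far: 7)
  step 13: ref 3 -> FAULT, evict 1, frames=[3,2] (faults so far: 8)
  step 14: ref 2 -> HIT, frames=[3,2] (faults so far: 8)
  step 15: ref 2 -> HIT, frames=[3,2] (faults so far: 8)
  LRU total faults: 8
--- Optimal ---
  step 0: ref 4 -> FAULT, frames=[4,-] (faults so far: 1)
  step 1: ref 1 -> FAULT, frames=[4,1] (faults so far: 2)
  step 2: ref 4 -> HIT, frames=[4,1] (faults so far: 2)
  step 3: ref 1 -> HIT, frames=[4,1] (faults so far: 2)
  step 4: ref 1 -> HIT, frames=[4,1] (faults so far: 2)
  step 5: ref 5 -> FAULT, evict 4, frames=[5,1] (faults so far: 3)
  step 6: ref 6 -> FAULT, evict 1, frames=[5,6] (faults so far: 4)
  step 7: ref 5 -> HIT, frames=[5,6] (faults so far: 4)
  step 8: ref 3 -> FAULT, evict 5, frames=[3,6] (faults so far: 5)
  step 9: ref 1 -> FAULT, evict 6, frames=[3,1] (faults so far: 6)
  step 10: ref 2 -> FAULT, evict 1, frames=[3,2] (faults so far: 7)
  step 11: ref 2 -> HIT, frames=[3,2] (faults so far: 7)
  step 12: ref 2 -> HIT, frames=[3,2] (faults so far: 7)
  step 13: ref 3 -> HIT, frames=[3,2] (faults so far: 7)
  step 14: ref 2 -> HIT, frames=[3,2] (faults so far: 7)
  step 15: ref 2 -> HIT, frames=[3,2] (faults so far: 7)
  Optimal total faults: 7

Answer: 8 8 7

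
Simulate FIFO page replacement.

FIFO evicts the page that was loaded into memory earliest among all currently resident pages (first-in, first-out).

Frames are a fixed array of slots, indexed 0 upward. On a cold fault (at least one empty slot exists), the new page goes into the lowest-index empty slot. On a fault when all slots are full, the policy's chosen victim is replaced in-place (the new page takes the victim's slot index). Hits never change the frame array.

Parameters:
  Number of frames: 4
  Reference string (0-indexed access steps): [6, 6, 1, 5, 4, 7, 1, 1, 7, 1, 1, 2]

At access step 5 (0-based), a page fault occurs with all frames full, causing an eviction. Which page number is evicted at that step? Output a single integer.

Step 0: ref 6 -> FAULT, frames=[6,-,-,-]
Step 1: ref 6 -> HIT, frames=[6,-,-,-]
Step 2: ref 1 -> FAULT, frames=[6,1,-,-]
Step 3: ref 5 -> FAULT, frames=[6,1,5,-]
Step 4: ref 4 -> FAULT, frames=[6,1,5,4]
Step 5: ref 7 -> FAULT, evict 6, frames=[7,1,5,4]
At step 5: evicted page 6

Answer: 6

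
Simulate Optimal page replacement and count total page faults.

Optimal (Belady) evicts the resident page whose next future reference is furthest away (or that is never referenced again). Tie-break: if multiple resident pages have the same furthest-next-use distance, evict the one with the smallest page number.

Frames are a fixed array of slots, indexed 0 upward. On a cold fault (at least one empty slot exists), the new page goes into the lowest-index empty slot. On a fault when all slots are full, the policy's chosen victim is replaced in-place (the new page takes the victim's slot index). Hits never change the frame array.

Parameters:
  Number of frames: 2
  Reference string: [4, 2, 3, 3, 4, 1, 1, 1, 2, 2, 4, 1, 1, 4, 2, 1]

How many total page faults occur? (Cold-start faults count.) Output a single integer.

Answer: 7

Derivation:
Step 0: ref 4 → FAULT, frames=[4,-]
Step 1: ref 2 → FAULT, frames=[4,2]
Step 2: ref 3 → FAULT (evict 2), frames=[4,3]
Step 3: ref 3 → HIT, frames=[4,3]
Step 4: ref 4 → HIT, frames=[4,3]
Step 5: ref 1 → FAULT (evict 3), frames=[4,1]
Step 6: ref 1 → HIT, frames=[4,1]
Step 7: ref 1 → HIT, frames=[4,1]
Step 8: ref 2 → FAULT (evict 1), frames=[4,2]
Step 9: ref 2 → HIT, frames=[4,2]
Step 10: ref 4 → HIT, frames=[4,2]
Step 11: ref 1 → FAULT (evict 2), frames=[4,1]
Step 12: ref 1 → HIT, frames=[4,1]
Step 13: ref 4 → HIT, frames=[4,1]
Step 14: ref 2 → FAULT (evict 4), frames=[2,1]
Step 15: ref 1 → HIT, frames=[2,1]
Total faults: 7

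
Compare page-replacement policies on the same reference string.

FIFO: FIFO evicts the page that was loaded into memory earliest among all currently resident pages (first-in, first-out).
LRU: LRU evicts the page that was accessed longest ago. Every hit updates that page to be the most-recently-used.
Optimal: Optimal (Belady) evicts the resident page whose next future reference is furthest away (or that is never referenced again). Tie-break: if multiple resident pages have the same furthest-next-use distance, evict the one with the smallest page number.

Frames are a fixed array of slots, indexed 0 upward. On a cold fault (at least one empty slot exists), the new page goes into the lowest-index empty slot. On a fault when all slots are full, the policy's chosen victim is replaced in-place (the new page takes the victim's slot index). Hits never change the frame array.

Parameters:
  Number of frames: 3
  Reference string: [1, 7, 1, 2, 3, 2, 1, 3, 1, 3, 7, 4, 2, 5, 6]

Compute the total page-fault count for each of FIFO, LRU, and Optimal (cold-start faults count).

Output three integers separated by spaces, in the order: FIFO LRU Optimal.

--- FIFO ---
  step 0: ref 1 -> FAULT, frames=[1,-,-] (faults so far: 1)
  step 1: ref 7 -> FAULT, frames=[1,7,-] (faults so far: 2)
  step 2: ref 1 -> HIT, frames=[1,7,-] (faults so far: 2)
  step 3: ref 2 -> FAULT, frames=[1,7,2] (faults so far: 3)
  step 4: ref 3 -> FAULT, evict 1, frames=[3,7,2] (faults so far: 4)
  step 5: ref 2 -> HIT, frames=[3,7,2] (faults so far: 4)
  step 6: ref 1 -> FAULT, evict 7, frames=[3,1,2] (faults so far: 5)
  step 7: ref 3 -> HIT, frames=[3,1,2] (faults so far: 5)
  step 8: ref 1 -> HIT, frames=[3,1,2] (faults so far: 5)
  step 9: ref 3 -> HIT, frames=[3,1,2] (faults so far: 5)
  step 10: ref 7 -> FAULT, evict 2, frames=[3,1,7] (faults so far: 6)
  step 11: ref 4 -> FAULT, evict 3, frames=[4,1,7] (faults so far: 7)
  step 12: ref 2 -> FAULT, evict 1, frames=[4,2,7] (faults so far: 8)
  step 13: ref 5 -> FAULT, evict 7, frames=[4,2,5] (faults so far: 9)
  step 14: ref 6 -> FAULT, evict 4, frames=[6,2,5] (faults so far: 10)
  FIFO total faults: 10
--- LRU ---
  step 0: ref 1 -> FAULT, frames=[1,-,-] (faults so far: 1)
  step 1: ref 7 -> FAULT, frames=[1,7,-] (faults so far: 2)
  step 2: ref 1 -> HIT, frames=[1,7,-] (faults so far: 2)
  step 3: ref 2 -> FAULT, frames=[1,7,2] (faults so far: 3)
  step 4: ref 3 -> FAULT, evict 7, frames=[1,3,2] (faults so far: 4)
  step 5: ref 2 -> HIT, frames=[1,3,2] (faults so far: 4)
  step 6: ref 1 -> HIT, frames=[1,3,2] (faults so far: 4)
  step 7: ref 3 -> HIT, frames=[1,3,2] (faults so far: 4)
  step 8: ref 1 -> HIT, frames=[1,3,2] (faults so far: 4)
  step 9: ref 3 -> HIT, frames=[1,3,2] (faults so far: 4)
  step 10: ref 7 -> FAULT, evict 2, frames=[1,3,7] (faults so far: 5)
  step 11: ref 4 -> FAULT, evict 1, frames=[4,3,7] (faults so far: 6)
  step 12: ref 2 -> FAULT, evict 3, frames=[4,2,7] (faults so far: 7)
  step 13: ref 5 -> FAULT, evict 7, frames=[4,2,5] (faults so far: 8)
  step 14: ref 6 -> FAULT, evict 4, frames=[6,2,5] (faults so far: 9)
  LRU total faults: 9
--- Optimal ---
  step 0: ref 1 -> FAULT, frames=[1,-,-] (faults so far: 1)
  step 1: ref 7 -> FAULT, frames=[1,7,-] (faults so far: 2)
  step 2: ref 1 -> HIT, frames=[1,7,-] (faults so far: 2)
  step 3: ref 2 -> FAULT, frames=[1,7,2] (faults so far: 3)
  step 4: ref 3 -> FAULT, evict 7, frames=[1,3,2] (faults so far: 4)
  step 5: ref 2 -> HIT, frames=[1,3,2] (faults so far: 4)
  step 6: ref 1 -> HIT, frames=[1,3,2] (faults so far: 4)
  step 7: ref 3 -> HIT, frames=[1,3,2] (faults so far: 4)
  step 8: ref 1 -> HIT, frames=[1,3,2] (faults so far: 4)
  step 9: ref 3 -> HIT, frames=[1,3,2] (faults so far: 4)
  step 10: ref 7 -> FAULT, evict 1, frames=[7,3,2] (faults so far: 5)
  step 11: ref 4 -> FAULT, evict 3, frames=[7,4,2] (faults so far: 6)
  step 12: ref 2 -> HIT, frames=[7,4,2] (faults so far: 6)
  step 13: ref 5 -> FAULT, evict 2, frames=[7,4,5] (faults so far: 7)
  step 14: ref 6 -> FAULT, evict 4, frames=[7,6,5] (faults so far: 8)
  Optimal total faults: 8

Answer: 10 9 8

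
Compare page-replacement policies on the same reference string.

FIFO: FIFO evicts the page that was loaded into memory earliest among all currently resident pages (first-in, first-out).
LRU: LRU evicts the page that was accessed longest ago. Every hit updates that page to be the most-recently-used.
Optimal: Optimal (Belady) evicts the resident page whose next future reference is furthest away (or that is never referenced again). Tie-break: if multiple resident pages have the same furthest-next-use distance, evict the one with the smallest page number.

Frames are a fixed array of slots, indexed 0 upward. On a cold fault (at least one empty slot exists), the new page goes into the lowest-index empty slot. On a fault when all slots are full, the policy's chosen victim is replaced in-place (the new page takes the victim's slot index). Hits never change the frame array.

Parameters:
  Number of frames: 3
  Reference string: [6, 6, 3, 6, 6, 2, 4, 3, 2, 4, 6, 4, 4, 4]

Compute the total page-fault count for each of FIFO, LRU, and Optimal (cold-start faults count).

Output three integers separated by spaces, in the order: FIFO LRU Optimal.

Answer: 5 6 5

Derivation:
--- FIFO ---
  step 0: ref 6 -> FAULT, frames=[6,-,-] (faults so far: 1)
  step 1: ref 6 -> HIT, frames=[6,-,-] (faults so far: 1)
  step 2: ref 3 -> FAULT, frames=[6,3,-] (faults so far: 2)
  step 3: ref 6 -> HIT, frames=[6,3,-] (faults so far: 2)
  step 4: ref 6 -> HIT, frames=[6,3,-] (faults so far: 2)
  step 5: ref 2 -> FAULT, frames=[6,3,2] (faults so far: 3)
  step 6: ref 4 -> FAULT, evict 6, frames=[4,3,2] (faults so far: 4)
  step 7: ref 3 -> HIT, frames=[4,3,2] (faults so far: 4)
  step 8: ref 2 -> HIT, frames=[4,3,2] (faults so far: 4)
  step 9: ref 4 -> HIT, frames=[4,3,2] (faults so far: 4)
  step 10: ref 6 -> FAULT, evict 3, frames=[4,6,2] (faults so far: 5)
  step 11: ref 4 -> HIT, frames=[4,6,2] (faults so far: 5)
  step 12: ref 4 -> HIT, frames=[4,6,2] (faults so far: 5)
  step 13: ref 4 -> HIT, frames=[4,6,2] (faults so far: 5)
  FIFO total faults: 5
--- LRU ---
  step 0: ref 6 -> FAULT, frames=[6,-,-] (faults so far: 1)
  step 1: ref 6 -> HIT, frames=[6,-,-] (faults so far: 1)
  step 2: ref 3 -> FAULT, frames=[6,3,-] (faults so far: 2)
  step 3: ref 6 -> HIT, frames=[6,3,-] (faults so far: 2)
  step 4: ref 6 -> HIT, frames=[6,3,-] (faults so far: 2)
  step 5: ref 2 -> FAULT, frames=[6,3,2] (faults so far: 3)
  step 6: ref 4 -> FAULT, evict 3, frames=[6,4,2] (faults so far: 4)
  step 7: ref 3 -> FAULT, evict 6, frames=[3,4,2] (faults so far: 5)
  step 8: ref 2 -> HIT, frames=[3,4,2] (faults so far: 5)
  step 9: ref 4 -> HIT, frames=[3,4,2] (faults so far: 5)
  step 10: ref 6 -> FAULT, evict 3, frames=[6,4,2] (faults so far: 6)
  step 11: ref 4 -> HIT, frames=[6,4,2] (faults so far: 6)
  step 12: ref 4 -> HIT, frames=[6,4,2] (faults so far: 6)
  step 13: ref 4 -> HIT, frames=[6,4,2] (faults so far: 6)
  LRU total faults: 6
--- Optimal ---
  step 0: ref 6 -> FAULT, frames=[6,-,-] (faults so far: 1)
  step 1: ref 6 -> HIT, frames=[6,-,-] (faults so far: 1)
  step 2: ref 3 -> FAULT, frames=[6,3,-] (faults so far: 2)
  step 3: ref 6 -> HIT, frames=[6,3,-] (faults so far: 2)
  step 4: ref 6 -> HIT, frames=[6,3,-] (faults so far: 2)
  step 5: ref 2 -> FAULT, frames=[6,3,2] (faults so far: 3)
  step 6: ref 4 -> FAULT, evict 6, frames=[4,3,2] (faults so far: 4)
  step 7: ref 3 -> HIT, frames=[4,3,2] (faults so far: 4)
  step 8: ref 2 -> HIT, frames=[4,3,2] (faults so far: 4)
  step 9: ref 4 -> HIT, frames=[4,3,2] (faults so far: 4)
  step 10: ref 6 -> FAULT, evict 2, frames=[4,3,6] (faults so far: 5)
  step 11: ref 4 -> HIT, frames=[4,3,6] (faults so far: 5)
  step 12: ref 4 -> HIT, frames=[4,3,6] (faults so far: 5)
  step 13: ref 4 -> HIT, frames=[4,3,6] (faults so far: 5)
  Optimal total faults: 5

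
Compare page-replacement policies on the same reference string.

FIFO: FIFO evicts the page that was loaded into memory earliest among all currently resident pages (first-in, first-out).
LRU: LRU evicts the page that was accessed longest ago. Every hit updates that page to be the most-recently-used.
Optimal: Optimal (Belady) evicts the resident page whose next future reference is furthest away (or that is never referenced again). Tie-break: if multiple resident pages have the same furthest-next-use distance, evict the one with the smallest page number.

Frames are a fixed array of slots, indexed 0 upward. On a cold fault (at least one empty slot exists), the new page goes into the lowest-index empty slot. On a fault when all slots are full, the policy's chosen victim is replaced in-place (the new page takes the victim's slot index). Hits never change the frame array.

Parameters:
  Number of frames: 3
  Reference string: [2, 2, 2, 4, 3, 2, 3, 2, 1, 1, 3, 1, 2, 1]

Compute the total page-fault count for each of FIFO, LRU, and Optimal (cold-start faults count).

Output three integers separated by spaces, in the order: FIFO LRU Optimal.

--- FIFO ---
  step 0: ref 2 -> FAULT, frames=[2,-,-] (faults so far: 1)
  step 1: ref 2 -> HIT, frames=[2,-,-] (faults so far: 1)
  step 2: ref 2 -> HIT, frames=[2,-,-] (faults so far: 1)
  step 3: ref 4 -> FAULT, frames=[2,4,-] (faults so far: 2)
  step 4: ref 3 -> FAULT, frames=[2,4,3] (faults so far: 3)
  step 5: ref 2 -> HIT, frames=[2,4,3] (faults so far: 3)
  step 6: ref 3 -> HIT, frames=[2,4,3] (faults so far: 3)
  step 7: ref 2 -> HIT, frames=[2,4,3] (faults so far: 3)
  step 8: ref 1 -> FAULT, evict 2, frames=[1,4,3] (faults so far: 4)
  step 9: ref 1 -> HIT, frames=[1,4,3] (faults so far: 4)
  step 10: ref 3 -> HIT, frames=[1,4,3] (faults so far: 4)
  step 11: ref 1 -> HIT, frames=[1,4,3] (faults so far: 4)
  step 12: ref 2 -> FAULT, evict 4, frames=[1,2,3] (faults so far: 5)
  step 13: ref 1 -> HIT, frames=[1,2,3] (faults so far: 5)
  FIFO total faults: 5
--- LRU ---
  step 0: ref 2 -> FAULT, frames=[2,-,-] (faults so far: 1)
  step 1: ref 2 -> HIT, frames=[2,-,-] (faults so far: 1)
  step 2: ref 2 -> HIT, frames=[2,-,-] (faults so far: 1)
  step 3: ref 4 -> FAULT, frames=[2,4,-] (faults so far: 2)
  step 4: ref 3 -> FAULT, frames=[2,4,3] (faults so far: 3)
  step 5: ref 2 -> HIT, frames=[2,4,3] (faults so far: 3)
  step 6: ref 3 -> HIT, frames=[2,4,3] (faults so far: 3)
  step 7: ref 2 -> HIT, frames=[2,4,3] (faults so far: 3)
  step 8: ref 1 -> FAULT, evict 4, frames=[2,1,3] (faults so far: 4)
  step 9: ref 1 -> HIT, frames=[2,1,3] (faults so far: 4)
  step 10: ref 3 -> HIT, frames=[2,1,3] (faults so far: 4)
  step 11: ref 1 -> HIT, frames=[2,1,3] (faults so far: 4)
  step 12: ref 2 -> HIT, frames=[2,1,3] (faults so far: 4)
  step 13: ref 1 -> HIT, frames=[2,1,3] (faults so far: 4)
  LRU total faults: 4
--- Optimal ---
  step 0: ref 2 -> FAULT, frames=[2,-,-] (faults so far: 1)
  step 1: ref 2 -> HIT, frames=[2,-,-] (faults so far: 1)
  step 2: ref 2 -> HIT, frames=[2,-,-] (faults so far: 1)
  step 3: ref 4 -> FAULT, frames=[2,4,-] (faults so far: 2)
  step 4: ref 3 -> FAULT, frames=[2,4,3] (faults so far: 3)
  step 5: ref 2 -> HIT, frames=[2,4,3] (faults so far: 3)
  step 6: ref 3 -> HIT, frames=[2,4,3] (faults so far: 3)
  step 7: ref 2 -> HIT, frames=[2,4,3] (faults so far: 3)
  step 8: ref 1 -> FAULT, evict 4, frames=[2,1,3] (faults so far: 4)
  step 9: ref 1 -> HIT, frames=[2,1,3] (faults so far: 4)
  step 10: ref 3 -> HIT, frames=[2,1,3] (faults so far: 4)
  step 11: ref 1 -> HIT, frames=[2,1,3] (faults so far: 4)
  step 12: ref 2 -> HIT, frames=[2,1,3] (faults so far: 4)
  step 13: ref 1 -> HIT, frames=[2,1,3] (faults so far: 4)
  Optimal total faults: 4

Answer: 5 4 4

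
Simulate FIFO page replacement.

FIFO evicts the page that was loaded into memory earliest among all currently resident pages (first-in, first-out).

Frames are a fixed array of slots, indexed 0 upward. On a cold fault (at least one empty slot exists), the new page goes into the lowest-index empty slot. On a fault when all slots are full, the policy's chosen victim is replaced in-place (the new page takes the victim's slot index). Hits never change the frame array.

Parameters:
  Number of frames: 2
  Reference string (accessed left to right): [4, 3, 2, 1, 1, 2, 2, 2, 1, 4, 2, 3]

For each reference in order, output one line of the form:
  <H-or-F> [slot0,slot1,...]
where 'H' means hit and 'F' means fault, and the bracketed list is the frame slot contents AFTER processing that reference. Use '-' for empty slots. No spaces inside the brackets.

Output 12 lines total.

F [4,-]
F [4,3]
F [2,3]
F [2,1]
H [2,1]
H [2,1]
H [2,1]
H [2,1]
H [2,1]
F [4,1]
F [4,2]
F [3,2]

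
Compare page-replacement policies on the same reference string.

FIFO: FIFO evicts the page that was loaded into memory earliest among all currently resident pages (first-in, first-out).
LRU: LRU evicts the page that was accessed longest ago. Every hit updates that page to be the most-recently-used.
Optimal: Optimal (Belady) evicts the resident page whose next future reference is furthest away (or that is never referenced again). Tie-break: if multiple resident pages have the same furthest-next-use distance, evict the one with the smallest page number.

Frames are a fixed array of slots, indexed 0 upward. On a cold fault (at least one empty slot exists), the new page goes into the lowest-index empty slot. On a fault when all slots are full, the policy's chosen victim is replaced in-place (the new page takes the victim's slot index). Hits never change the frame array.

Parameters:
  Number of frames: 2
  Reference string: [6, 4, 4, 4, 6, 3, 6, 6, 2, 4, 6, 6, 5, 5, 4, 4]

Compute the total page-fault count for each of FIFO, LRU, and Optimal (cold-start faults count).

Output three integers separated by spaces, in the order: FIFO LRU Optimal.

Answer: 9 8 6

Derivation:
--- FIFO ---
  step 0: ref 6 -> FAULT, frames=[6,-] (faults so far: 1)
  step 1: ref 4 -> FAULT, frames=[6,4] (faults so far: 2)
  step 2: ref 4 -> HIT, frames=[6,4] (faults so far: 2)
  step 3: ref 4 -> HIT, frames=[6,4] (faults so far: 2)
  step 4: ref 6 -> HIT, frames=[6,4] (faults so far: 2)
  step 5: ref 3 -> FAULT, evict 6, frames=[3,4] (faults so far: 3)
  step 6: ref 6 -> FAULT, evict 4, frames=[3,6] (faults so far: 4)
  step 7: ref 6 -> HIT, frames=[3,6] (faults so far: 4)
  step 8: ref 2 -> FAULT, evict 3, frames=[2,6] (faults so far: 5)
  step 9: ref 4 -> FAULT, evict 6, frames=[2,4] (faults so far: 6)
  step 10: ref 6 -> FAULT, evict 2, frames=[6,4] (faults so far: 7)
  step 11: ref 6 -> HIT, frames=[6,4] (faults so far: 7)
  step 12: ref 5 -> FAULT, evict 4, frames=[6,5] (faults so far: 8)
  step 13: ref 5 -> HIT, frames=[6,5] (faults so far: 8)
  step 14: ref 4 -> FAULT, evict 6, frames=[4,5] (faults so far: 9)
  step 15: ref 4 -> HIT, frames=[4,5] (faults so far: 9)
  FIFO total faults: 9
--- LRU ---
  step 0: ref 6 -> FAULT, frames=[6,-] (faults so far: 1)
  step 1: ref 4 -> FAULT, frames=[6,4] (faults so far: 2)
  step 2: ref 4 -> HIT, frames=[6,4] (faults so far: 2)
  step 3: ref 4 -> HIT, frames=[6,4] (faults so far: 2)
  step 4: ref 6 -> HIT, frames=[6,4] (faults so far: 2)
  step 5: ref 3 -> FAULT, evict 4, frames=[6,3] (faults so far: 3)
  step 6: ref 6 -> HIT, frames=[6,3] (faults so far: 3)
  step 7: ref 6 -> HIT, frames=[6,3] (faults so far: 3)
  step 8: ref 2 -> FAULT, evict 3, frames=[6,2] (faults so far: 4)
  step 9: ref 4 -> FAULT, evict 6, frames=[4,2] (faults so far: 5)
  step 10: ref 6 -> FAULT, evict 2, frames=[4,6] (faults so far: 6)
  step 11: ref 6 -> HIT, frames=[4,6] (faults so far: 6)
  step 12: ref 5 -> FAULT, evict 4, frames=[5,6] (faults so far: 7)
  step 13: ref 5 -> HIT, frames=[5,6] (faults so far: 7)
  step 14: ref 4 -> FAULT, evict 6, frames=[5,4] (faults so far: 8)
  step 15: ref 4 -> HIT, frames=[5,4] (faults so far: 8)
  LRU total faults: 8
--- Optimal ---
  step 0: ref 6 -> FAULT, frames=[6,-] (faults so far: 1)
  step 1: ref 4 -> FAULT, frames=[6,4] (faults so far: 2)
  step 2: ref 4 -> HIT, frames=[6,4] (faults so far: 2)
  step 3: ref 4 -> HIT, frames=[6,4] (faults so far: 2)
  step 4: ref 6 -> HIT, frames=[6,4] (faults so far: 2)
  step 5: ref 3 -> FAULT, evict 4, frames=[6,3] (faults so far: 3)
  step 6: ref 6 -> HIT, frames=[6,3] (faults so far: 3)
  step 7: ref 6 -> HIT, frames=[6,3] (faults so far: 3)
  step 8: ref 2 -> FAULT, evict 3, frames=[6,2] (faults so far: 4)
  step 9: ref 4 -> FAULT, evict 2, frames=[6,4] (faults so far: 5)
  step 10: ref 6 -> HIT, frames=[6,4] (faults so far: 5)
  step 11: ref 6 -> HIT, frames=[6,4] (faults so far: 5)
  step 12: ref 5 -> FAULT, evict 6, frames=[5,4] (faults so far: 6)
  step 13: ref 5 -> HIT, frames=[5,4] (faults so far: 6)
  step 14: ref 4 -> HIT, frames=[5,4] (faults so far: 6)
  step 15: ref 4 -> HIT, frames=[5,4] (faults so far: 6)
  Optimal total faults: 6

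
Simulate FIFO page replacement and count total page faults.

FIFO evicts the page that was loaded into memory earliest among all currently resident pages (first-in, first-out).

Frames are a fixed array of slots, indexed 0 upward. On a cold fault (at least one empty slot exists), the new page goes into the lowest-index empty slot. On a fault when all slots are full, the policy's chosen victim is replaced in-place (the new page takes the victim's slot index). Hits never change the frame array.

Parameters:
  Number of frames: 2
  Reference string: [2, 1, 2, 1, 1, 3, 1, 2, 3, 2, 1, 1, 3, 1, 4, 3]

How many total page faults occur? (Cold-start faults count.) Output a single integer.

Step 0: ref 2 → FAULT, frames=[2,-]
Step 1: ref 1 → FAULT, frames=[2,1]
Step 2: ref 2 → HIT, frames=[2,1]
Step 3: ref 1 → HIT, frames=[2,1]
Step 4: ref 1 → HIT, frames=[2,1]
Step 5: ref 3 → FAULT (evict 2), frames=[3,1]
Step 6: ref 1 → HIT, frames=[3,1]
Step 7: ref 2 → FAULT (evict 1), frames=[3,2]
Step 8: ref 3 → HIT, frames=[3,2]
Step 9: ref 2 → HIT, frames=[3,2]
Step 10: ref 1 → FAULT (evict 3), frames=[1,2]
Step 11: ref 1 → HIT, frames=[1,2]
Step 12: ref 3 → FAULT (evict 2), frames=[1,3]
Step 13: ref 1 → HIT, frames=[1,3]
Step 14: ref 4 → FAULT (evict 1), frames=[4,3]
Step 15: ref 3 → HIT, frames=[4,3]
Total faults: 7

Answer: 7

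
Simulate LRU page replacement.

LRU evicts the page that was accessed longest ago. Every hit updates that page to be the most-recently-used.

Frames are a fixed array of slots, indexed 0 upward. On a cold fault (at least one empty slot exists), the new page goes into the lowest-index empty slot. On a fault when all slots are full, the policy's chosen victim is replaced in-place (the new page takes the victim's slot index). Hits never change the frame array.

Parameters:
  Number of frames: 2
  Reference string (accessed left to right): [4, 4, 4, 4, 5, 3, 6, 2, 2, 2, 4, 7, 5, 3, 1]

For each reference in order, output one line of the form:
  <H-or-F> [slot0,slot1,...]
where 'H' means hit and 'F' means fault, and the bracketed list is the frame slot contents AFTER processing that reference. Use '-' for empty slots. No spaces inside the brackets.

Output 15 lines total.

F [4,-]
H [4,-]
H [4,-]
H [4,-]
F [4,5]
F [3,5]
F [3,6]
F [2,6]
H [2,6]
H [2,6]
F [2,4]
F [7,4]
F [7,5]
F [3,5]
F [3,1]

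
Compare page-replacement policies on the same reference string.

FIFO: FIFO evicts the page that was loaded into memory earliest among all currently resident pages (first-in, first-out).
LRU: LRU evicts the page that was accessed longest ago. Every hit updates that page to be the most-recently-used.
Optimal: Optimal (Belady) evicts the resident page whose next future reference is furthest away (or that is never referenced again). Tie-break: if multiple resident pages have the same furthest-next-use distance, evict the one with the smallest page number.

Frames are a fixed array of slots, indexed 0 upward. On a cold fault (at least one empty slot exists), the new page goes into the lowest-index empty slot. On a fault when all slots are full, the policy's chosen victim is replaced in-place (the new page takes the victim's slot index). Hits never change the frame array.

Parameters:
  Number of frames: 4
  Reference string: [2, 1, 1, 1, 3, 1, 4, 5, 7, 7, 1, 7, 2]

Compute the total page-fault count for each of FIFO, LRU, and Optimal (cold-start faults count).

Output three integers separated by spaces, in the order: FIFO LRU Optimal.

--- FIFO ---
  step 0: ref 2 -> FAULT, frames=[2,-,-,-] (faults so far: 1)
  step 1: ref 1 -> FAULT, frames=[2,1,-,-] (faults so far: 2)
  step 2: ref 1 -> HIT, frames=[2,1,-,-] (faults so far: 2)
  step 3: ref 1 -> HIT, frames=[2,1,-,-] (faults so far: 2)
  step 4: ref 3 -> FAULT, frames=[2,1,3,-] (faults so far: 3)
  step 5: ref 1 -> HIT, frames=[2,1,3,-] (faults so far: 3)
  step 6: ref 4 -> FAULT, frames=[2,1,3,4] (faults so far: 4)
  step 7: ref 5 -> FAULT, evict 2, frames=[5,1,3,4] (faults so far: 5)
  step 8: ref 7 -> FAULT, evict 1, frames=[5,7,3,4] (faults so far: 6)
  step 9: ref 7 -> HIT, frames=[5,7,3,4] (faults so far: 6)
  step 10: ref 1 -> FAULT, evict 3, frames=[5,7,1,4] (faults so far: 7)
  step 11: ref 7 -> HIT, frames=[5,7,1,4] (faults so far: 7)
  step 12: ref 2 -> FAULT, evict 4, frames=[5,7,1,2] (faults so far: 8)
  FIFO total faults: 8
--- LRU ---
  step 0: ref 2 -> FAULT, frames=[2,-,-,-] (faults so far: 1)
  step 1: ref 1 -> FAULT, frames=[2,1,-,-] (faults so far: 2)
  step 2: ref 1 -> HIT, frames=[2,1,-,-] (faults so far: 2)
  step 3: ref 1 -> HIT, frames=[2,1,-,-] (faults so far: 2)
  step 4: ref 3 -> FAULT, frames=[2,1,3,-] (faults so far: 3)
  step 5: ref 1 -> HIT, frames=[2,1,3,-] (faults so far: 3)
  step 6: ref 4 -> FAULT, frames=[2,1,3,4] (faults so far: 4)
  step 7: ref 5 -> FAULT, evict 2, frames=[5,1,3,4] (faults so far: 5)
  step 8: ref 7 -> FAULT, evict 3, frames=[5,1,7,4] (faults so far: 6)
  step 9: ref 7 -> HIT, frames=[5,1,7,4] (faults so far: 6)
  step 10: ref 1 -> HIT, frames=[5,1,7,4] (faults so far: 6)
  step 11: ref 7 -> HIT, frames=[5,1,7,4] (faults so far: 6)
  step 12: ref 2 -> FAULT, evict 4, frames=[5,1,7,2] (faults so far: 7)
  LRU total faults: 7
--- Optimal ---
  step 0: ref 2 -> FAULT, frames=[2,-,-,-] (faults so far: 1)
  step 1: ref 1 -> FAULT, frames=[2,1,-,-] (faults so far: 2)
  step 2: ref 1 -> HIT, frames=[2,1,-,-] (faults so far: 2)
  step 3: ref 1 -> HIT, frames=[2,1,-,-] (faults so far: 2)
  step 4: ref 3 -> FAULT, frames=[2,1,3,-] (faults so far: 3)
  step 5: ref 1 -> HIT, frames=[2,1,3,-] (faults so far: 3)
  step 6: ref 4 -> FAULT, frames=[2,1,3,4] (faults so far: 4)
  step 7: ref 5 -> FAULT, evict 3, frames=[2,1,5,4] (faults so far: 5)
  step 8: ref 7 -> FAULT, evict 4, frames=[2,1,5,7] (faults so far: 6)
  step 9: ref 7 -> HIT, frames=[2,1,5,7] (faults so far: 6)
  step 10: ref 1 -> HIT, frames=[2,1,5,7] (faults so far: 6)
  step 11: ref 7 -> HIT, frames=[2,1,5,7] (faults so far: 6)
  step 12: ref 2 -> HIT, frames=[2,1,5,7] (faults so far: 6)
  Optimal total faults: 6

Answer: 8 7 6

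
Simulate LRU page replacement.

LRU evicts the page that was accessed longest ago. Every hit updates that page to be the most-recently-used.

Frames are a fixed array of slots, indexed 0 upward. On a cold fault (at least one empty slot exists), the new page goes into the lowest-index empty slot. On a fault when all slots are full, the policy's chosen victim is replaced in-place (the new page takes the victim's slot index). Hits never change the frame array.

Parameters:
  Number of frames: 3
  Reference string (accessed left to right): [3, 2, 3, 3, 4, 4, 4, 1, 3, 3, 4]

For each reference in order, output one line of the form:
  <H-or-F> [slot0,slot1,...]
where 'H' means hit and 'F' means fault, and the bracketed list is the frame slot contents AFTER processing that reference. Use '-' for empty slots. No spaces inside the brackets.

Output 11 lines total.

F [3,-,-]
F [3,2,-]
H [3,2,-]
H [3,2,-]
F [3,2,4]
H [3,2,4]
H [3,2,4]
F [3,1,4]
H [3,1,4]
H [3,1,4]
H [3,1,4]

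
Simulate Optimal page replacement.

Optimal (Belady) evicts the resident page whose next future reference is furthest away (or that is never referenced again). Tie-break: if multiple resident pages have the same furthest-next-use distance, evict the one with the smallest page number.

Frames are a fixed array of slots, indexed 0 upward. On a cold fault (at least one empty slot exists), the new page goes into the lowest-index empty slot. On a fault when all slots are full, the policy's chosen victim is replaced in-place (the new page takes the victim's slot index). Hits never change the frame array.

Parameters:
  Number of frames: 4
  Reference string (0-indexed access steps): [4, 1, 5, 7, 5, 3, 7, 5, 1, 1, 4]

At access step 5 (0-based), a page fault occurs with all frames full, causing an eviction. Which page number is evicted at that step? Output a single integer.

Answer: 4

Derivation:
Step 0: ref 4 -> FAULT, frames=[4,-,-,-]
Step 1: ref 1 -> FAULT, frames=[4,1,-,-]
Step 2: ref 5 -> FAULT, frames=[4,1,5,-]
Step 3: ref 7 -> FAULT, frames=[4,1,5,7]
Step 4: ref 5 -> HIT, frames=[4,1,5,7]
Step 5: ref 3 -> FAULT, evict 4, frames=[3,1,5,7]
At step 5: evicted page 4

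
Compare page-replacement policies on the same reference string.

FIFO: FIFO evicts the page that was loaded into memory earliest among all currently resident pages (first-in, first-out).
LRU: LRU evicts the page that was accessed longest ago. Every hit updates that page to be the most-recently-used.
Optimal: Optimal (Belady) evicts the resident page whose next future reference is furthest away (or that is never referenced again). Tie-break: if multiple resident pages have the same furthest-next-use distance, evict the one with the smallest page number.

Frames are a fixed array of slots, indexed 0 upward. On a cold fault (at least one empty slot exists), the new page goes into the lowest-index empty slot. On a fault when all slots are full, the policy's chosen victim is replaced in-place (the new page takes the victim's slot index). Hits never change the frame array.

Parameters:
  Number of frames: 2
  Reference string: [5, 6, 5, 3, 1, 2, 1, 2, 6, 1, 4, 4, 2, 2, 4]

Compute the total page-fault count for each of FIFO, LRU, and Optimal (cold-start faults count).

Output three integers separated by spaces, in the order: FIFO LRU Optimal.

--- FIFO ---
  step 0: ref 5 -> FAULT, frames=[5,-] (faults so far: 1)
  step 1: ref 6 -> FAULT, frames=[5,6] (faults so far: 2)
  step 2: ref 5 -> HIT, frames=[5,6] (faults so far: 2)
  step 3: ref 3 -> FAULT, evict 5, frames=[3,6] (faults so far: 3)
  step 4: ref 1 -> FAULT, evict 6, frames=[3,1] (faults so far: 4)
  step 5: ref 2 -> FAULT, evict 3, frames=[2,1] (faults so far: 5)
  step 6: ref 1 -> HIT, frames=[2,1] (faults so far: 5)
  step 7: ref 2 -> HIT, frames=[2,1] (faults so far: 5)
  step 8: ref 6 -> FAULT, evict 1, frames=[2,6] (faults so far: 6)
  step 9: ref 1 -> FAULT, evict 2, frames=[1,6] (faults so far: 7)
  step 10: ref 4 -> FAULT, evict 6, frames=[1,4] (faults so far: 8)
  step 11: ref 4 -> HIT, frames=[1,4] (faults so far: 8)
  step 12: ref 2 -> FAULT, evict 1, frames=[2,4] (faults so far: 9)
  step 13: ref 2 -> HIT, frames=[2,4] (faults so far: 9)
  step 14: ref 4 -> HIT, frames=[2,4] (faults so far: 9)
  FIFO total faults: 9
--- LRU ---
  step 0: ref 5 -> FAULT, frames=[5,-] (faults so far: 1)
  step 1: ref 6 -> FAULT, frames=[5,6] (faults so far: 2)
  step 2: ref 5 -> HIT, frames=[5,6] (faults so far: 2)
  step 3: ref 3 -> FAULT, evict 6, frames=[5,3] (faults so far: 3)
  step 4: ref 1 -> FAULT, evict 5, frames=[1,3] (faults so far: 4)
  step 5: ref 2 -> FAULT, evict 3, frames=[1,2] (faults so far: 5)
  step 6: ref 1 -> HIT, frames=[1,2] (faults so far: 5)
  step 7: ref 2 -> HIT, frames=[1,2] (faults so far: 5)
  step 8: ref 6 -> FAULT, evict 1, frames=[6,2] (faults so far: 6)
  step 9: ref 1 -> FAULT, evict 2, frames=[6,1] (faults so far: 7)
  step 10: ref 4 -> FAULT, evict 6, frames=[4,1] (faults so far: 8)
  step 11: ref 4 -> HIT, frames=[4,1] (faults so far: 8)
  step 12: ref 2 -> FAULT, evict 1, frames=[4,2] (faults so far: 9)
  step 13: ref 2 -> HIT, frames=[4,2] (faults so far: 9)
  step 14: ref 4 -> HIT, frames=[4,2] (faults so far: 9)
  LRU total faults: 9
--- Optimal ---
  step 0: ref 5 -> FAULT, frames=[5,-] (faults so far: 1)
  step 1: ref 6 -> FAULT, frames=[5,6] (faults so far: 2)
  step 2: ref 5 -> HIT, frames=[5,6] (faults so far: 2)
  step 3: ref 3 -> FAULT, evict 5, frames=[3,6] (faults so far: 3)
  step 4: ref 1 -> FAULT, evict 3, frames=[1,6] (faults so far: 4)
  step 5: ref 2 -> FAULT, evict 6, frames=[1,2] (faults so far: 5)
  step 6: ref 1 -> HIT, frames=[1,2] (faults so far: 5)
  step 7: ref 2 -> HIT, frames=[1,2] (faults so far: 5)
  step 8: ref 6 -> FAULT, evict 2, frames=[1,6] (faults so far: 6)
  step 9: ref 1 -> HIT, frames=[1,6] (faults so far: 6)
  step 10: ref 4 -> FAULT, evict 1, frames=[4,6] (faults so far: 7)
  step 11: ref 4 -> HIT, frames=[4,6] (faults so far: 7)
  step 12: ref 2 -> FAULT, evict 6, frames=[4,2] (faults so far: 8)
  step 13: ref 2 -> HIT, frames=[4,2] (faults so far: 8)
  step 14: ref 4 -> HIT, frames=[4,2] (faults so far: 8)
  Optimal total faults: 8

Answer: 9 9 8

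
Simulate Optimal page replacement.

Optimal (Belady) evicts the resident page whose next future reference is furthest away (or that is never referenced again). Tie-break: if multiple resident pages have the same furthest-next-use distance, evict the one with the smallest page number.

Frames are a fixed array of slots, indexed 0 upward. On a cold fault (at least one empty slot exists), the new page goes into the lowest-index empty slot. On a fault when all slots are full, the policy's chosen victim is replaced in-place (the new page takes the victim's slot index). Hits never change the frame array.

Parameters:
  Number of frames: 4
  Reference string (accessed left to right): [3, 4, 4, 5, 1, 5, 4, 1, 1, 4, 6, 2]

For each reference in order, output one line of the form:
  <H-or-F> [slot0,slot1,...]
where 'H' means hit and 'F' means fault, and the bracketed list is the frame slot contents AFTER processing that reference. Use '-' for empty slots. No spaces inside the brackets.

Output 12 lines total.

F [3,-,-,-]
F [3,4,-,-]
H [3,4,-,-]
F [3,4,5,-]
F [3,4,5,1]
H [3,4,5,1]
H [3,4,5,1]
H [3,4,5,1]
H [3,4,5,1]
H [3,4,5,1]
F [3,4,5,6]
F [2,4,5,6]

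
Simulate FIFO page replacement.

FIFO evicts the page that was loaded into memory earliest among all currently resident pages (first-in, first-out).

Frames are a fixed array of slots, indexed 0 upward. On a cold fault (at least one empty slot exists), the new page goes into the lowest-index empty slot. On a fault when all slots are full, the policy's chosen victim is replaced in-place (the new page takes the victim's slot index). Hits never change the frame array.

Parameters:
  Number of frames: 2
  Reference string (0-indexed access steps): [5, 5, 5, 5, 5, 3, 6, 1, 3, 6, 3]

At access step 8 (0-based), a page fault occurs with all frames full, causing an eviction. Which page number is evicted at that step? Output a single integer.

Answer: 6

Derivation:
Step 0: ref 5 -> FAULT, frames=[5,-]
Step 1: ref 5 -> HIT, frames=[5,-]
Step 2: ref 5 -> HIT, frames=[5,-]
Step 3: ref 5 -> HIT, frames=[5,-]
Step 4: ref 5 -> HIT, frames=[5,-]
Step 5: ref 3 -> FAULT, frames=[5,3]
Step 6: ref 6 -> FAULT, evict 5, frames=[6,3]
Step 7: ref 1 -> FAULT, evict 3, frames=[6,1]
Step 8: ref 3 -> FAULT, evict 6, frames=[3,1]
At step 8: evicted page 6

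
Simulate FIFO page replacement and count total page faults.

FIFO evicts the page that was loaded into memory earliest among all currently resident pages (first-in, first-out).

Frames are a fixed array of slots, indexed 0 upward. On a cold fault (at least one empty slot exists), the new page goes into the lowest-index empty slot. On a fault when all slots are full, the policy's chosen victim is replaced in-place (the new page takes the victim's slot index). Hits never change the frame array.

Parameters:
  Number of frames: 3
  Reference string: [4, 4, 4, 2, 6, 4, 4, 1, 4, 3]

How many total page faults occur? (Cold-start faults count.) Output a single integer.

Step 0: ref 4 → FAULT, frames=[4,-,-]
Step 1: ref 4 → HIT, frames=[4,-,-]
Step 2: ref 4 → HIT, frames=[4,-,-]
Step 3: ref 2 → FAULT, frames=[4,2,-]
Step 4: ref 6 → FAULT, frames=[4,2,6]
Step 5: ref 4 → HIT, frames=[4,2,6]
Step 6: ref 4 → HIT, frames=[4,2,6]
Step 7: ref 1 → FAULT (evict 4), frames=[1,2,6]
Step 8: ref 4 → FAULT (evict 2), frames=[1,4,6]
Step 9: ref 3 → FAULT (evict 6), frames=[1,4,3]
Total faults: 6

Answer: 6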